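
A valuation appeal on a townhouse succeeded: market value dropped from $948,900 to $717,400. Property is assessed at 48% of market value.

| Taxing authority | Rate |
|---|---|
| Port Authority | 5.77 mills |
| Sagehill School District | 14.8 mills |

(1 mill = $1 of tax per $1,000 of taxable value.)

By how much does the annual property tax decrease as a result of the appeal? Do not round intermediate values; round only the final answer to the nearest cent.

Old assessed value = $948,900 × 0.48 = $455,472
New assessed value = $717,400 × 0.48 = $344,352
Combined rate = 0.00577 + 0.0148 = 0.02057
Old tax = $455,472 × 0.02057 = $9,369.05904
New tax = $344,352 × 0.02057 = $7,083.32064
Reduction = $9,369.05904 − $7,083.32064 = $2,285.7384

$2,285.74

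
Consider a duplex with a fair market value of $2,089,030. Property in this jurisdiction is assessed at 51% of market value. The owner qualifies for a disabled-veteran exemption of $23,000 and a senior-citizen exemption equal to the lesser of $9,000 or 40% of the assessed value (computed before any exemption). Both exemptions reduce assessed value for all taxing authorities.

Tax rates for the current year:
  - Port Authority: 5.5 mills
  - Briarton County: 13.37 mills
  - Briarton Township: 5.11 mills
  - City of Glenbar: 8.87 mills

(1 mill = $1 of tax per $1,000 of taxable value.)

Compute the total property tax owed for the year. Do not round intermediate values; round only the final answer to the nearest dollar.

$33,947

Assessed value = $2,089,030 × 0.51 = $1,065,405.3
Senior-citizen exemption = min($9,000, 40% × $1,065,405.3) = min($9,000, $426,162.12) = $9,000 (dollar cap binds)
Taxable value = $1,065,405.3 − $23,000 − $9,000 = $1,033,405.3
Port Authority: $1,033,405.3 × 0.0055 = $5,683.72915
Briarton County: $1,033,405.3 × 0.01337 = $13,816.628861
Briarton Township: $1,033,405.3 × 0.00511 = $5,280.701083
City of Glenbar: $1,033,405.3 × 0.00887 = $9,166.305011
Total = $33,947.364105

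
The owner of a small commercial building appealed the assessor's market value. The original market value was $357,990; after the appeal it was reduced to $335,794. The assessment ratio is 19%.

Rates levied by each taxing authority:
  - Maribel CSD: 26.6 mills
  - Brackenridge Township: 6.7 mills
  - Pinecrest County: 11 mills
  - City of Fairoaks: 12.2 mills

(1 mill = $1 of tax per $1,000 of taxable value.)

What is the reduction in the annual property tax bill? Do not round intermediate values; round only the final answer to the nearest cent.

Old assessed value = $357,990 × 0.19 = $68,018.1
New assessed value = $335,794 × 0.19 = $63,800.86
Combined rate = 0.0266 + 0.0067 + 0.011 + 0.0122 = 0.0565
Old tax = $68,018.1 × 0.0565 = $3,843.02265
New tax = $63,800.86 × 0.0565 = $3,604.74859
Reduction = $3,843.02265 − $3,604.74859 = $238.27406

$238.27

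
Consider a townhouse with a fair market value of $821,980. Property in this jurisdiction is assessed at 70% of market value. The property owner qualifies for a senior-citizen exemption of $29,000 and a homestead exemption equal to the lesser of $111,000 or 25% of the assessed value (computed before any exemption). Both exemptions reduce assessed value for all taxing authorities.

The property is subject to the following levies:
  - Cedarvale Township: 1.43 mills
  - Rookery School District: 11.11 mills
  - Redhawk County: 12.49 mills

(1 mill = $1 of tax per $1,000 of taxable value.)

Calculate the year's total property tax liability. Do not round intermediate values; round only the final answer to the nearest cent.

$10,897.71

Assessed value = $821,980 × 0.7 = $575,386
Homestead exemption = min($111,000, 25% × $575,386) = min($111,000, $143,846.5) = $111,000 (dollar cap binds)
Taxable value = $575,386 − $29,000 − $111,000 = $435,386
Cedarvale Township: $435,386 × 0.00143 = $622.60198
Rookery School District: $435,386 × 0.01111 = $4,837.13846
Redhawk County: $435,386 × 0.01249 = $5,437.97114
Total = $10,897.71158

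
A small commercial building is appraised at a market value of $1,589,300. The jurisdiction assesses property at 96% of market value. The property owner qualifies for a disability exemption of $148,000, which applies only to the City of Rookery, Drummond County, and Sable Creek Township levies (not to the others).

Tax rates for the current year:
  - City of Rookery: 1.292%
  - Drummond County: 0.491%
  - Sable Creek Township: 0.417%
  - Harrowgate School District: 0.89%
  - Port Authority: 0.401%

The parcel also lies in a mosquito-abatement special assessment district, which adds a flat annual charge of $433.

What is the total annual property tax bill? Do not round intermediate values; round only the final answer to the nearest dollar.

Assessed value = $1,589,300 × 0.96 = $1,525,728
City of Rookery: ($1,525,728 − $148,000) × 0.01292 = $1,377,728 × 0.01292 = $17,800.24576
Drummond County: ($1,525,728 − $148,000) × 0.00491 = $1,377,728 × 0.00491 = $6,764.64448
Sable Creek Township: ($1,525,728 − $148,000) × 0.00417 = $1,377,728 × 0.00417 = $5,745.12576
Harrowgate School District: $1,525,728 × 0.0089 = $13,578.9792
Port Authority: $1,525,728 × 0.00401 = $6,118.16928
Levies subtotal = $50,007.16448
Total = $50,007.16448 + $433 = $50,440.16448

$50,440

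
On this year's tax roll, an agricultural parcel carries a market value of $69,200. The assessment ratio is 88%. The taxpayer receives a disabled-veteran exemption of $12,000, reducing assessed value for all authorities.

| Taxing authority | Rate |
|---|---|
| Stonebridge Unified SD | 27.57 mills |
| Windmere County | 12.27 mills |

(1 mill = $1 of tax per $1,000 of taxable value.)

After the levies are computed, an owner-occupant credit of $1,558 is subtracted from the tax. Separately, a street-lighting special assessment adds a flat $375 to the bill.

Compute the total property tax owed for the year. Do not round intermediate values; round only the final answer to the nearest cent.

$765.02

Assessed value = $69,200 × 0.88 = $60,896
Taxable value = $60,896 − $12,000 = $48,896
Stonebridge Unified SD: $48,896 × 0.02757 = $1,348.06272
Windmere County: $48,896 × 0.01227 = $599.95392
Levies subtotal = $1,948.01664
After credit = $1,948.01664 − $1,558 = $390.01664
Total = $390.01664 + $375 = $765.01664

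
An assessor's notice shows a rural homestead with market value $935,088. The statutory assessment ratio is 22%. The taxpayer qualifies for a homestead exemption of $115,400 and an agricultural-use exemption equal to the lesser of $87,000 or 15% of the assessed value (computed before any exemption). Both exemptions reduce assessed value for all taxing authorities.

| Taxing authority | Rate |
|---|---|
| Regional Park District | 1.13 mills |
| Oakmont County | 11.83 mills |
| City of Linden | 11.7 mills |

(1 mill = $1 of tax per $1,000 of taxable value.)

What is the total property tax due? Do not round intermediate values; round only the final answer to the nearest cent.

Assessed value = $935,088 × 0.22 = $205,719.36
Agricultural-use exemption = min($87,000, 15% × $205,719.36) = min($87,000, $30,857.904) = $30,857.904 (percentage binds)
Taxable value = $205,719.36 − $115,400 − $30,857.904 = $59,461.456
Regional Park District: $59,461.456 × 0.00113 = $67.19144528
Oakmont County: $59,461.456 × 0.01183 = $703.42902448
City of Linden: $59,461.456 × 0.0117 = $695.6990352
Total = $1,466.31950496

$1,466.32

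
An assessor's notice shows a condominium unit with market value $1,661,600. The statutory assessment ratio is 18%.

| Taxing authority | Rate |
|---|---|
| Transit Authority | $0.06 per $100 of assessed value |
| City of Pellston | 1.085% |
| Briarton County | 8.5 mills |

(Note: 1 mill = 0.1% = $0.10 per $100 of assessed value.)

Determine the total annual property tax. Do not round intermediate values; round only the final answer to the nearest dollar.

$5,967

Assessed value = $1,661,600 × 0.18 = $299,088
Transit Authority: $299,088 × 0.0006 = $179.4528
City of Pellston: $299,088 × 0.01085 = $3,245.1048
Briarton County: $299,088 × 0.0085 = $2,542.248
Total = $5,966.8056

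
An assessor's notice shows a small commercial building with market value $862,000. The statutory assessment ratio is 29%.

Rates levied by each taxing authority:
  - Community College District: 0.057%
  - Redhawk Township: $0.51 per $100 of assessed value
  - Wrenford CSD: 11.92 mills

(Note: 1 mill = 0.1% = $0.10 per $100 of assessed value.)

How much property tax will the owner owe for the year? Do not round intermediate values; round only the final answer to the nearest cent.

$4,397.15

Assessed value = $862,000 × 0.29 = $249,980
Community College District: $249,980 × 0.00057 = $142.4886
Redhawk Township: $249,980 × 0.0051 = $1,274.898
Wrenford CSD: $249,980 × 0.01192 = $2,979.7616
Total = $4,397.1482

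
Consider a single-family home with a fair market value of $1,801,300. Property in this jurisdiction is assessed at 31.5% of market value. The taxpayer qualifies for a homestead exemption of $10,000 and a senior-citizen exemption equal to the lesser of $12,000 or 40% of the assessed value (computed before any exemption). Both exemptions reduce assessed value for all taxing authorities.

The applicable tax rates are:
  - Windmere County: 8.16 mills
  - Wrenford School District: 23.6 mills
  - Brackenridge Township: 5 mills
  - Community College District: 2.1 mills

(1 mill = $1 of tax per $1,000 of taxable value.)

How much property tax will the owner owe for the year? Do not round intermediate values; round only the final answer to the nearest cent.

Assessed value = $1,801,300 × 0.315 = $567,409.5
Senior-citizen exemption = min($12,000, 40% × $567,409.5) = min($12,000, $226,963.8) = $12,000 (dollar cap binds)
Taxable value = $567,409.5 − $10,000 − $12,000 = $545,409.5
Windmere County: $545,409.5 × 0.00816 = $4,450.54152
Wrenford School District: $545,409.5 × 0.0236 = $12,871.6642
Brackenridge Township: $545,409.5 × 0.005 = $2,727.0475
Community College District: $545,409.5 × 0.0021 = $1,145.35995
Total = $21,194.61317

$21,194.61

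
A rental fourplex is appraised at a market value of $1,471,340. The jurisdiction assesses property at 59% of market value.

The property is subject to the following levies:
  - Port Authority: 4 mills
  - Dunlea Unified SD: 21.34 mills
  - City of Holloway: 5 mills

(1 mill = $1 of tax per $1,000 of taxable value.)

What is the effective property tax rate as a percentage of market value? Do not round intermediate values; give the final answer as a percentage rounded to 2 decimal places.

1.79%

Assessed value = $1,471,340 × 0.59 = $868,090.6
Port Authority: $868,090.6 × 0.004 = $3,472.3624
Dunlea Unified SD: $868,090.6 × 0.02134 = $18,525.053404
City of Holloway: $868,090.6 × 0.005 = $4,340.453
Total tax = $26,337.868804
Effective rate = $26,337.868804 ÷ $1,471,340 = 1.79% of market value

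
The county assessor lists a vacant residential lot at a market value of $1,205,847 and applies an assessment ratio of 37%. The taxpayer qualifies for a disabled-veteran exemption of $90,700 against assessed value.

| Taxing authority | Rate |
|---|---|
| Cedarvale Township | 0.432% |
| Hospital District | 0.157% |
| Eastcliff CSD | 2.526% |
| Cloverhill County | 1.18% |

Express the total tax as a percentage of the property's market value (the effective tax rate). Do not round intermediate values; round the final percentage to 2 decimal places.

Assessed value = $1,205,847 × 0.37 = $446,163.39
Taxable value = $446,163.39 − $90,700 = $355,463.39
Cedarvale Township: $355,463.39 × 0.00432 = $1,535.6018448
Hospital District: $355,463.39 × 0.00157 = $558.0775223
Eastcliff CSD: $355,463.39 × 0.02526 = $8,979.0052314
Cloverhill County: $355,463.39 × 0.0118 = $4,194.468002
Total tax = $15,267.1526005
Effective rate = $15,267.1526005 ÷ $1,205,847 = 1.27% of market value

1.27%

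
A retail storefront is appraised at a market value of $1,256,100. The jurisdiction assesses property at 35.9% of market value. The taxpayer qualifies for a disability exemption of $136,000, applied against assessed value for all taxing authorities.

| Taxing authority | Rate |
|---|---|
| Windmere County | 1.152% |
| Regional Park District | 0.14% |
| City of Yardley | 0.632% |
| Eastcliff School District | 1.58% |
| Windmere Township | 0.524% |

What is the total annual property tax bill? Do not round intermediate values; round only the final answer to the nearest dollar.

$12,686

Assessed value = $1,256,100 × 0.359 = $450,939.9
Taxable value = $450,939.9 − $136,000 = $314,939.9
Windmere County: $314,939.9 × 0.01152 = $3,628.107648
Regional Park District: $314,939.9 × 0.0014 = $440.91586
City of Yardley: $314,939.9 × 0.00632 = $1,990.420168
Eastcliff School District: $314,939.9 × 0.0158 = $4,976.05042
Windmere Township: $314,939.9 × 0.00524 = $1,650.285076
Total = $3,628.107648 + $440.91586 + $1,990.420168 + $4,976.05042 + $1,650.285076 = $12,685.779172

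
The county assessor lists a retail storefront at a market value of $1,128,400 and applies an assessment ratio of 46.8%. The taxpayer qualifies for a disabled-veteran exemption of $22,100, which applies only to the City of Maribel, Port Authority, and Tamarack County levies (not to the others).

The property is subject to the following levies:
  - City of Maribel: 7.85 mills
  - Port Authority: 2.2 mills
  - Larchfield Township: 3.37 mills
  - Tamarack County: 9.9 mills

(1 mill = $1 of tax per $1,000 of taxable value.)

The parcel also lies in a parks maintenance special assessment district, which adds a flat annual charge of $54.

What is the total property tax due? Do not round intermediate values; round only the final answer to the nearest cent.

Assessed value = $1,128,400 × 0.468 = $528,091.2
City of Maribel: ($528,091.2 − $22,100) × 0.00785 = $505,991.2 × 0.00785 = $3,972.03092
Port Authority: ($528,091.2 − $22,100) × 0.0022 = $505,991.2 × 0.0022 = $1,113.18064
Larchfield Township: $528,091.2 × 0.00337 = $1,779.667344
Tamarack County: ($528,091.2 − $22,100) × 0.0099 = $505,991.2 × 0.0099 = $5,009.31288
Levies subtotal = $11,874.191784
Total = $11,874.191784 + $54 = $11,928.191784

$11,928.19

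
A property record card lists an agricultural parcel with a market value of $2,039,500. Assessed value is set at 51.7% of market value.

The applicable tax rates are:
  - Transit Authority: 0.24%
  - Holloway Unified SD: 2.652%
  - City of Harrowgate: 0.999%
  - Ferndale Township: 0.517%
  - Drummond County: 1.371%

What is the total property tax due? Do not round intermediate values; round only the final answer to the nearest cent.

Assessed value = $2,039,500 × 0.517 = $1,054,421.5
Transit Authority: $1,054,421.5 × 0.0024 = $2,530.6116
Holloway Unified SD: $1,054,421.5 × 0.02652 = $27,963.25818
City of Harrowgate: $1,054,421.5 × 0.00999 = $10,533.670785
Ferndale Township: $1,054,421.5 × 0.00517 = $5,451.359155
Drummond County: $1,054,421.5 × 0.01371 = $14,456.118765
Total = $2,530.6116 + $27,963.25818 + $10,533.670785 + $5,451.359155 + $14,456.118765 = $60,935.018485

$60,935.02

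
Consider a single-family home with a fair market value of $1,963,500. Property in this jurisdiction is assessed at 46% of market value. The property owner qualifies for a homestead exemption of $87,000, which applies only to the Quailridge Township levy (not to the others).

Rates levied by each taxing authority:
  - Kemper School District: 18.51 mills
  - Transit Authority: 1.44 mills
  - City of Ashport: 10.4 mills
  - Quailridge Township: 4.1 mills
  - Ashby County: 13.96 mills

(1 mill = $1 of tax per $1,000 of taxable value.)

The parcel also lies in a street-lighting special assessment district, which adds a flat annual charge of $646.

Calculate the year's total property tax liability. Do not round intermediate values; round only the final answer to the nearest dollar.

$44,014

Assessed value = $1,963,500 × 0.46 = $903,210
Kemper School District: $903,210 × 0.01851 = $16,718.4171
Transit Authority: $903,210 × 0.00144 = $1,300.6224
City of Ashport: $903,210 × 0.0104 = $9,393.384
Quailridge Township: ($903,210 − $87,000) × 0.0041 = $816,210 × 0.0041 = $3,346.461
Ashby County: $903,210 × 0.01396 = $12,608.8116
Levies subtotal = $43,367.6961
Total = $43,367.6961 + $646 = $44,013.6961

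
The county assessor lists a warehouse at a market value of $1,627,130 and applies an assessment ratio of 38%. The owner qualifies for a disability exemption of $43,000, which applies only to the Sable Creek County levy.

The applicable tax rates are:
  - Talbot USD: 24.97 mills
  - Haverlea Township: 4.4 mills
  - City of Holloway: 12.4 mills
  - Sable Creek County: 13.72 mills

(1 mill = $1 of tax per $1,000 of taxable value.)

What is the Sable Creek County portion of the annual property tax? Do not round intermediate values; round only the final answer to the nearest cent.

$7,893.24

Assessed value = $1,627,130 × 0.38 = $618,309.4
Sable Creek County taxable value = $618,309.4 − $43,000 = $575,309.4
Sable Creek County levy = $575,309.4 × 0.01372 = $7,893.244968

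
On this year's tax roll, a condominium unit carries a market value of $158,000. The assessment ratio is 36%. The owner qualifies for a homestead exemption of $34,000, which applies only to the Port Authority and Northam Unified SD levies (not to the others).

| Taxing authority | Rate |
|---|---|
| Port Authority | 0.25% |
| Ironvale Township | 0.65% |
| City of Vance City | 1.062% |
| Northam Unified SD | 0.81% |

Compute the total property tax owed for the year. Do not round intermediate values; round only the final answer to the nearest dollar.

Assessed value = $158,000 × 0.36 = $56,880
Port Authority: ($56,880 − $34,000) × 0.0025 = $22,880 × 0.0025 = $57.2
Ironvale Township: $56,880 × 0.0065 = $369.72
City of Vance City: $56,880 × 0.01062 = $604.0656
Northam Unified SD: ($56,880 − $34,000) × 0.0081 = $22,880 × 0.0081 = $185.328
Total = $1,216.3136

$1,216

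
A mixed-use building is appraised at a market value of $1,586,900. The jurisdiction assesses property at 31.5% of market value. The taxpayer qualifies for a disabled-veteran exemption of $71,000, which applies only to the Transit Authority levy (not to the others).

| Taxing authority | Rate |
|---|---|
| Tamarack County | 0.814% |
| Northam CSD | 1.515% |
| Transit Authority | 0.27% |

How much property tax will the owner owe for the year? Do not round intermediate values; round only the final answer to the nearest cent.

$12,800.01

Assessed value = $1,586,900 × 0.315 = $499,873.5
Tamarack County: $499,873.5 × 0.00814 = $4,068.97029
Northam CSD: $499,873.5 × 0.01515 = $7,573.083525
Transit Authority: ($499,873.5 − $71,000) × 0.0027 = $428,873.5 × 0.0027 = $1,157.95845
Total = $12,800.012265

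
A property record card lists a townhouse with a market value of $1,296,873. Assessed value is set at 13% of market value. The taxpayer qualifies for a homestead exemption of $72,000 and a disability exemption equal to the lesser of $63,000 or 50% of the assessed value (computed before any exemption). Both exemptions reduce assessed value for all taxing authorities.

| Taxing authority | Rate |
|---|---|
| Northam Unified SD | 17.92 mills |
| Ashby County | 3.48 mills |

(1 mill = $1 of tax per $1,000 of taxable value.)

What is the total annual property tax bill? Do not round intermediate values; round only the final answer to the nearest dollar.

Assessed value = $1,296,873 × 0.13 = $168,593.49
Disability exemption = min($63,000, 50% × $168,593.49) = min($63,000, $84,296.745) = $63,000 (dollar cap binds)
Taxable value = $168,593.49 − $72,000 − $63,000 = $33,593.49
Northam Unified SD: $33,593.49 × 0.01792 = $601.9953408
Ashby County: $33,593.49 × 0.00348 = $116.9053452
Total = $718.900686

$719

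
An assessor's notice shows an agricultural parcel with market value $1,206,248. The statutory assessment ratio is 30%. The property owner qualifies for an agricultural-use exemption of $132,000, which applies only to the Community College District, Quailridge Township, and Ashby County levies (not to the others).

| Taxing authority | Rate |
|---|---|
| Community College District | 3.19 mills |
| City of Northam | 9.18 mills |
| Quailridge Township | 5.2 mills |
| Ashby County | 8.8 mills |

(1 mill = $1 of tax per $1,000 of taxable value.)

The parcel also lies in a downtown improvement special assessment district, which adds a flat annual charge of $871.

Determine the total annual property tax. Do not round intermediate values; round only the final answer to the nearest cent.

Assessed value = $1,206,248 × 0.3 = $361,874.4
Community College District: ($361,874.4 − $132,000) × 0.00319 = $229,874.4 × 0.00319 = $733.299336
City of Northam: $361,874.4 × 0.00918 = $3,322.006992
Quailridge Township: ($361,874.4 − $132,000) × 0.0052 = $229,874.4 × 0.0052 = $1,195.34688
Ashby County: ($361,874.4 − $132,000) × 0.0088 = $229,874.4 × 0.0088 = $2,022.89472
Levies subtotal = $7,273.547928
Total = $7,273.547928 + $871 = $8,144.547928

$8,144.55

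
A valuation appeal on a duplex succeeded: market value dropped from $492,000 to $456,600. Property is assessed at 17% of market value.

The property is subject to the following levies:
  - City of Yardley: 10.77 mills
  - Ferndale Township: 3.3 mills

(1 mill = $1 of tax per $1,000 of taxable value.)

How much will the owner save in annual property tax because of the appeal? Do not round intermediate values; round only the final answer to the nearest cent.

$84.67

Old assessed value = $492,000 × 0.17 = $83,640
New assessed value = $456,600 × 0.17 = $77,622
Combined rate = 0.01077 + 0.0033 = 0.01407
Old tax = $83,640 × 0.01407 = $1,176.8148
New tax = $77,622 × 0.01407 = $1,092.14154
Reduction = $1,176.8148 − $1,092.14154 = $84.67326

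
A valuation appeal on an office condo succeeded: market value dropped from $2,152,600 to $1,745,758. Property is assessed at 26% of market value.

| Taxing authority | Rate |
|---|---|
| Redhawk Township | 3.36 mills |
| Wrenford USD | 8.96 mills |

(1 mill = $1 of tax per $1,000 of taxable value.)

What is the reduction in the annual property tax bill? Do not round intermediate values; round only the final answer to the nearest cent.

$1,303.20

Old assessed value = $2,152,600 × 0.26 = $559,676
New assessed value = $1,745,758 × 0.26 = $453,897.08
Combined rate = 0.00336 + 0.00896 = 0.01232
Old tax = $559,676 × 0.01232 = $6,895.20832
New tax = $453,897.08 × 0.01232 = $5,592.0120256
Reduction = $6,895.20832 − $5,592.0120256 = $1,303.1962944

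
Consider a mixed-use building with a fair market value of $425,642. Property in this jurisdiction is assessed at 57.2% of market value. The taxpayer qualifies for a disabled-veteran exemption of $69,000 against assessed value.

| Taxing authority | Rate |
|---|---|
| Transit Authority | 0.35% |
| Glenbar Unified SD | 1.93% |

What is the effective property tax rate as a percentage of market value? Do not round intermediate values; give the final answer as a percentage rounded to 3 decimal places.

Assessed value = $425,642 × 0.572 = $243,467.224
Taxable value = $243,467.224 − $69,000 = $174,467.224
Transit Authority: $174,467.224 × 0.0035 = $610.635284
Glenbar Unified SD: $174,467.224 × 0.0193 = $3,367.2174232
Total tax = $3,977.8527072
Effective rate = $3,977.8527072 ÷ $425,642 = 0.935% of market value

0.935%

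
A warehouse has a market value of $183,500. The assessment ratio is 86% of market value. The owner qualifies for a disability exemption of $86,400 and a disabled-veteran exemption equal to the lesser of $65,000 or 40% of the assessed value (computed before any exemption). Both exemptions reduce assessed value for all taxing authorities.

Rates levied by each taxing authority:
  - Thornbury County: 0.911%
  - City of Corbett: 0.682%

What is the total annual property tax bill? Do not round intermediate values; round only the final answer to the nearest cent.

Assessed value = $183,500 × 0.86 = $157,810
Disabled-veteran exemption = min($65,000, 40% × $157,810) = min($65,000, $63,124) = $63,124 (percentage binds)
Taxable value = $157,810 − $86,400 − $63,124 = $8,286
Thornbury County: $8,286 × 0.00911 = $75.48546
City of Corbett: $8,286 × 0.00682 = $56.51052
Total = $131.99598

$132.00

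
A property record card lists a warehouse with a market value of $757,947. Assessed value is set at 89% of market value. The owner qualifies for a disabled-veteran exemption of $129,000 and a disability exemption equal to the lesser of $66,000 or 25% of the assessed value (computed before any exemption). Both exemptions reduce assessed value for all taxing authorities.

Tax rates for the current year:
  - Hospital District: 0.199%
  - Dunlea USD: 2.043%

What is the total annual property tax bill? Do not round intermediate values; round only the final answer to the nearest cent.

$10,752.02

Assessed value = $757,947 × 0.89 = $674,572.83
Disability exemption = min($66,000, 25% × $674,572.83) = min($66,000, $168,643.2075) = $66,000 (dollar cap binds)
Taxable value = $674,572.83 − $129,000 − $66,000 = $479,572.83
Hospital District: $479,572.83 × 0.00199 = $954.3499317
Dunlea USD: $479,572.83 × 0.02043 = $9,797.6729169
Total = $10,752.0228486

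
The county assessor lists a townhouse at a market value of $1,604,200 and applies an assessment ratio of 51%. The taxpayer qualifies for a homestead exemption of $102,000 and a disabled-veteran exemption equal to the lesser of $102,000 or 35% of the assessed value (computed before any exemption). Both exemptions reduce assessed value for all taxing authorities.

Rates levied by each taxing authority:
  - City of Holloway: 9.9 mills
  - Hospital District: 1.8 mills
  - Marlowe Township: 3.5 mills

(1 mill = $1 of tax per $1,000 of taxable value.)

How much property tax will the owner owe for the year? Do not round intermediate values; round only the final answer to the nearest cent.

Assessed value = $1,604,200 × 0.51 = $818,142
Disabled-veteran exemption = min($102,000, 35% × $818,142) = min($102,000, $286,349.7) = $102,000 (dollar cap binds)
Taxable value = $818,142 − $102,000 − $102,000 = $614,142
City of Holloway: $614,142 × 0.0099 = $6,080.0058
Hospital District: $614,142 × 0.0018 = $1,105.4556
Marlowe Township: $614,142 × 0.0035 = $2,149.497
Total = $9,334.9584

$9,334.96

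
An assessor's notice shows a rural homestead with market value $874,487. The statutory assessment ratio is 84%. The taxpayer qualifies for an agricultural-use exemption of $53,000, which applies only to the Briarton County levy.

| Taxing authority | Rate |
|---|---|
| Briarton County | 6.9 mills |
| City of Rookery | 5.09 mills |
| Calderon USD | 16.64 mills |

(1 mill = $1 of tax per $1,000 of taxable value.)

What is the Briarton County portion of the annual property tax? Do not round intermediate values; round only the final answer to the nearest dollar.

$4,703

Assessed value = $874,487 × 0.84 = $734,569.08
Briarton County taxable value = $734,569.08 − $53,000 = $681,569.08
Briarton County levy = $681,569.08 × 0.0069 = $4,702.826652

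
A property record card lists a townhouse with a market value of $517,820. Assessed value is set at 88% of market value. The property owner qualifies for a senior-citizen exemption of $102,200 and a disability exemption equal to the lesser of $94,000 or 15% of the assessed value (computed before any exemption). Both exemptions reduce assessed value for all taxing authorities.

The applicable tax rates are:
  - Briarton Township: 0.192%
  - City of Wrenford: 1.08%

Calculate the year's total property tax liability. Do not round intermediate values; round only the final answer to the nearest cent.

Assessed value = $517,820 × 0.88 = $455,681.6
Disability exemption = min($94,000, 15% × $455,681.6) = min($94,000, $68,352.24) = $68,352.24 (percentage binds)
Taxable value = $455,681.6 − $102,200 − $68,352.24 = $285,129.36
Briarton Township: $285,129.36 × 0.00192 = $547.4483712
City of Wrenford: $285,129.36 × 0.0108 = $3,079.397088
Total = $3,626.8454592

$3,626.85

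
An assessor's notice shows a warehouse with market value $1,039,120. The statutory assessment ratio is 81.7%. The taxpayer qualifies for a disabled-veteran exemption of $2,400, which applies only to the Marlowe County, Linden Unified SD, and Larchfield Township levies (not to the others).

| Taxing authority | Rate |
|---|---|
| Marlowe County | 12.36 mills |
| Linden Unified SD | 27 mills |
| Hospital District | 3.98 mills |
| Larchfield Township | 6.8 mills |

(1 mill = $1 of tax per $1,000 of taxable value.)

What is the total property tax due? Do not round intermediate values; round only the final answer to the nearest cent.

$42,456.12

Assessed value = $1,039,120 × 0.817 = $848,961.04
Marlowe County: ($848,961.04 − $2,400) × 0.01236 = $846,561.04 × 0.01236 = $10,463.4944544
Linden Unified SD: ($848,961.04 − $2,400) × 0.027 = $846,561.04 × 0.027 = $22,857.14808
Hospital District: $848,961.04 × 0.00398 = $3,378.8649392
Larchfield Township: ($848,961.04 − $2,400) × 0.0068 = $846,561.04 × 0.0068 = $5,756.615072
Total = $42,456.1225456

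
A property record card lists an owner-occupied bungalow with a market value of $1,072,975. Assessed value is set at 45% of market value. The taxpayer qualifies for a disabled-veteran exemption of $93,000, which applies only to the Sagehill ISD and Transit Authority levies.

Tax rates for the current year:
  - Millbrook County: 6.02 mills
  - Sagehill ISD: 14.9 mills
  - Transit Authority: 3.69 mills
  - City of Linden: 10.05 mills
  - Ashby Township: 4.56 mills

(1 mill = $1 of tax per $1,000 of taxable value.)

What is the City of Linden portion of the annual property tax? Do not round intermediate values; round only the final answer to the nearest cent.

$4,852.53

Assessed value = $1,072,975 × 0.45 = $482,838.75
City of Linden taxable value = $482,838.75 (exemption does not apply)
City of Linden levy = $482,838.75 × 0.01005 = $4,852.5294375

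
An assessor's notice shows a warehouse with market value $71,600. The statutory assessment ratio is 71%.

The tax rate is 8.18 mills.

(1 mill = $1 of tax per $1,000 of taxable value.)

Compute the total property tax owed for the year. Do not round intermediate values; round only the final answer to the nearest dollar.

Assessed value = $71,600 × 0.71 = $50,836
Tax = $50,836 × 0.00818 = $415.83848

$416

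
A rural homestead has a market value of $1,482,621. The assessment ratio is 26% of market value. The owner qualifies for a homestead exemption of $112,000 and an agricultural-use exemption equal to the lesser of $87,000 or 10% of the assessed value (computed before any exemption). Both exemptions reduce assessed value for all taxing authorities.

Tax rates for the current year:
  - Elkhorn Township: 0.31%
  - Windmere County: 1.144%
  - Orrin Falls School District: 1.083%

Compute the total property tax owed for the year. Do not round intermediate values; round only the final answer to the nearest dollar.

$5,960

Assessed value = $1,482,621 × 0.26 = $385,481.46
Agricultural-use exemption = min($87,000, 10% × $385,481.46) = min($87,000, $38,548.146) = $38,548.146 (percentage binds)
Taxable value = $385,481.46 − $112,000 − $38,548.146 = $234,933.314
Elkhorn Township: $234,933.314 × 0.0031 = $728.2932734
Windmere County: $234,933.314 × 0.01144 = $2,687.63711216
Orrin Falls School District: $234,933.314 × 0.01083 = $2,544.32779062
Total = $5,960.25817618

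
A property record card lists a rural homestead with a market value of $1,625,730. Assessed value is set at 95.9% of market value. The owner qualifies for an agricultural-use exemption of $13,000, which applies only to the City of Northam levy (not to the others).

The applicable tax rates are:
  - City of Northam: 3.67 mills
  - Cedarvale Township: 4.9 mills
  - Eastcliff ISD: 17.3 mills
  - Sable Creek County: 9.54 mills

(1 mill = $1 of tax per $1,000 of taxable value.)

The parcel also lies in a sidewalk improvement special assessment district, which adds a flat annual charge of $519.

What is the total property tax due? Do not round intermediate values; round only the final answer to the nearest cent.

Assessed value = $1,625,730 × 0.959 = $1,559,075.07
City of Northam: ($1,559,075.07 − $13,000) × 0.00367 = $1,546,075.07 × 0.00367 = $5,674.0955069
Cedarvale Township: $1,559,075.07 × 0.0049 = $7,639.467843
Eastcliff ISD: $1,559,075.07 × 0.0173 = $26,971.998711
Sable Creek County: $1,559,075.07 × 0.00954 = $14,873.5761678
Levies subtotal = $55,159.1382287
Total = $55,159.1382287 + $519 = $55,678.1382287

$55,678.14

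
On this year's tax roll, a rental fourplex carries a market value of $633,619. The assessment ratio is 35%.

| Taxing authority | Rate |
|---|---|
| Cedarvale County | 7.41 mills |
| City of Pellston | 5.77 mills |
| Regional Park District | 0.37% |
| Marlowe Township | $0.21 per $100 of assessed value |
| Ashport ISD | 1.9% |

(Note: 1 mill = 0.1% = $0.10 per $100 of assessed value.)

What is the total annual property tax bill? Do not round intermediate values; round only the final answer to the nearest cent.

$8,422.70

Assessed value = $633,619 × 0.35 = $221,766.65
Cedarvale County: $221,766.65 × 0.00741 = $1,643.2908765
City of Pellston: $221,766.65 × 0.00577 = $1,279.5935705
Regional Park District: $221,766.65 × 0.0037 = $820.536605
Marlowe Township: $221,766.65 × 0.0021 = $465.709965
Ashport ISD: $221,766.65 × 0.019 = $4,213.56635
Total = $8,422.697367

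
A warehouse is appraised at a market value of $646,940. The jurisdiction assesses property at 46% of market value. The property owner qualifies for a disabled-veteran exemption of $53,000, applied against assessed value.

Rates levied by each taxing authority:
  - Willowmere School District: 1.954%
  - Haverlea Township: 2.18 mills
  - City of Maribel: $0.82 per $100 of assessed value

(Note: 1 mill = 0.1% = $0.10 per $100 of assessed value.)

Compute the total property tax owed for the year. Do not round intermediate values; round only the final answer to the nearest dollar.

$7,318

Assessed value = $646,940 × 0.46 = $297,592.4
Taxable value = $297,592.4 − $53,000 = $244,592.4
Willowmere School District: $244,592.4 × 0.01954 = $4,779.335496
Haverlea Township: $244,592.4 × 0.00218 = $533.211432
City of Maribel: $244,592.4 × 0.0082 = $2,005.65768
Total = $7,318.204608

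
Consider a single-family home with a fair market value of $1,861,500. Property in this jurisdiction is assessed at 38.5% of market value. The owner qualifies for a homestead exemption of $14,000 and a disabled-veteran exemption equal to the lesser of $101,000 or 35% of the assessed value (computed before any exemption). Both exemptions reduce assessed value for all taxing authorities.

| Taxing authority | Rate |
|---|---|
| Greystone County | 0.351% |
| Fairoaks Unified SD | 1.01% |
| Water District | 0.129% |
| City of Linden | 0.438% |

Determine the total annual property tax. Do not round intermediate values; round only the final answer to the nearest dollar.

Assessed value = $1,861,500 × 0.385 = $716,677.5
Disabled-veteran exemption = min($101,000, 35% × $716,677.5) = min($101,000, $250,837.125) = $101,000 (dollar cap binds)
Taxable value = $716,677.5 − $14,000 − $101,000 = $601,677.5
Greystone County: $601,677.5 × 0.00351 = $2,111.888025
Fairoaks Unified SD: $601,677.5 × 0.0101 = $6,076.94275
Water District: $601,677.5 × 0.00129 = $776.163975
City of Linden: $601,677.5 × 0.00438 = $2,635.34745
Total = $11,600.3422

$11,600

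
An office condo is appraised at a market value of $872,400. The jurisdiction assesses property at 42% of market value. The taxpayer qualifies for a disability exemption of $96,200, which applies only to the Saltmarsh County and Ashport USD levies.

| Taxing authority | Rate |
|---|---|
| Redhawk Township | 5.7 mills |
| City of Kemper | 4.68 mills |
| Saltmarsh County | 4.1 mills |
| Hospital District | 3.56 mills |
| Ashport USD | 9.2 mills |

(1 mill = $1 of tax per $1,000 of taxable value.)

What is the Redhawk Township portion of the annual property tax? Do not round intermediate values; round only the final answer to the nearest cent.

$2,088.53

Assessed value = $872,400 × 0.42 = $366,408
Redhawk Township taxable value = $366,408 (exemption does not apply)
Redhawk Township levy = $366,408 × 0.0057 = $2,088.5256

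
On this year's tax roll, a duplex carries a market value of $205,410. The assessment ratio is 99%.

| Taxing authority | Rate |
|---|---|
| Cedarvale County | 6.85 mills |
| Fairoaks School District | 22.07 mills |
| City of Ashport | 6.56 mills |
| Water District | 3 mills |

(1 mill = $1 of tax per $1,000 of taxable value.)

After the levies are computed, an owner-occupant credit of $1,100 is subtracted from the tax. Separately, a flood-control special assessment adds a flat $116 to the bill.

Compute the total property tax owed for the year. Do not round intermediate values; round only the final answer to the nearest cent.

Assessed value = $205,410 × 0.99 = $203,355.9
Cedarvale County: $203,355.9 × 0.00685 = $1,392.987915
Fairoaks School District: $203,355.9 × 0.02207 = $4,488.064713
City of Ashport: $203,355.9 × 0.00656 = $1,334.014704
Water District: $203,355.9 × 0.003 = $610.0677
Levies subtotal = $7,825.135032
After credit = $7,825.135032 − $1,100 = $6,725.135032
Total = $6,725.135032 + $116 = $6,841.135032

$6,841.14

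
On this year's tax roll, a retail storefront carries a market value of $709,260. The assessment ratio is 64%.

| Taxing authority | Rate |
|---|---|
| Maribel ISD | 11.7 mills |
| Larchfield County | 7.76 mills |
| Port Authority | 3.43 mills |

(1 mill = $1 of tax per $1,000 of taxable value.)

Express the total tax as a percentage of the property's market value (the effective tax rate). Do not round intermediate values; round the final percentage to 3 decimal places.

Assessed value = $709,260 × 0.64 = $453,926.4
Maribel ISD: $453,926.4 × 0.0117 = $5,310.93888
Larchfield County: $453,926.4 × 0.00776 = $3,522.468864
Port Authority: $453,926.4 × 0.00343 = $1,556.967552
Total tax = $10,390.375296
Effective rate = $10,390.375296 ÷ $709,260 = 1.465% of market value

1.465%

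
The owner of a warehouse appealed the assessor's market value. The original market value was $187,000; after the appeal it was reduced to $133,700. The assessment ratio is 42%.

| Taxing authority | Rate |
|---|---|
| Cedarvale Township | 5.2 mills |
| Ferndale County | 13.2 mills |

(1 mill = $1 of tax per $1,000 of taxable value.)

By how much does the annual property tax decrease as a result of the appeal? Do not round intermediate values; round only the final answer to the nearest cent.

Old assessed value = $187,000 × 0.42 = $78,540
New assessed value = $133,700 × 0.42 = $56,154
Combined rate = 0.0052 + 0.0132 = 0.0184
Old tax = $78,540 × 0.0184 = $1,445.136
New tax = $56,154 × 0.0184 = $1,033.2336
Reduction = $1,445.136 − $1,033.2336 = $411.9024

$411.90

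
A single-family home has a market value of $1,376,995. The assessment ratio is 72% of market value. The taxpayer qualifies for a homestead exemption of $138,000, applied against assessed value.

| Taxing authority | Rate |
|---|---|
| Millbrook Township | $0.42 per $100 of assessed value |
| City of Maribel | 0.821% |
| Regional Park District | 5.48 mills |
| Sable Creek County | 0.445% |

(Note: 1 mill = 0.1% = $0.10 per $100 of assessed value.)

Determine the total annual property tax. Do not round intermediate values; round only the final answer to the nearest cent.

Assessed value = $1,376,995 × 0.72 = $991,436.4
Taxable value = $991,436.4 − $138,000 = $853,436.4
Millbrook Township: $853,436.4 × 0.0042 = $3,584.43288
City of Maribel: $853,436.4 × 0.00821 = $7,006.712844
Regional Park District: $853,436.4 × 0.00548 = $4,676.831472
Sable Creek County: $853,436.4 × 0.00445 = $3,797.79198
Total = $19,065.769176

$19,065.77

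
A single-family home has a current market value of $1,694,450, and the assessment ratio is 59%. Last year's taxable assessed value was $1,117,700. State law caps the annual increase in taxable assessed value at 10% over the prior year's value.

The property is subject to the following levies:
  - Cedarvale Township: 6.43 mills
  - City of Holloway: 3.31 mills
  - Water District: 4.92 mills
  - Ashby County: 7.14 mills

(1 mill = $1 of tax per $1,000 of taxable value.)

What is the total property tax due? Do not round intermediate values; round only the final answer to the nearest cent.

Uncapped assessed value = $1,694,450 × 0.59 = $999,725.5
Cap limit = $1,117,700 × 1.1 = $1,229,470
Taxable assessed value = min($999,725.5, $1,229,470) = $999,725.5 (cap does not bind)
Cedarvale Township: $999,725.5 × 0.00643 = $6,428.234965
City of Holloway: $999,725.5 × 0.00331 = $3,309.091405
Water District: $999,725.5 × 0.00492 = $4,918.64946
Ashby County: $999,725.5 × 0.00714 = $7,138.04007
Total = $21,794.0159

$21,794.02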